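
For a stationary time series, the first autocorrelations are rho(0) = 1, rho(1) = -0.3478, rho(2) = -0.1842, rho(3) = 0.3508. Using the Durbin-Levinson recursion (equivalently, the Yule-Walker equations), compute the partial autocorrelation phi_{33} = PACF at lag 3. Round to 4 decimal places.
\phi_{33} = 0.1859

The PACF at lag k is phi_{kk}, the last component of the solution
to the Yule-Walker system G_k phi = r_k where
  (G_k)_{ij} = rho(|i - j|), (r_k)_i = rho(i), i,j = 1..k.
Equivalently, Durbin-Levinson gives phi_{kk} iteratively:
  phi_{11} = rho(1)
  phi_{kk} = [rho(k) - sum_{j=1..k-1} phi_{k-1,j} rho(k-j)]
            / [1 - sum_{j=1..k-1} phi_{k-1,j} rho(j)],
  phi_{k,j} = phi_{k-1,j} - phi_{kk} phi_{k-1,k-j},  j = 1..k-1.
Step k = 1:
  phi_11 = rho(1) = -0.3478.
Step k = 2:
  phi_22 = [rho(2) - phi_11 rho(1)] / [1 - phi_11 rho(1)] = [-0.1842 - (-0.3478)(-0.3478)] / [1 - (-0.3478)(-0.3478)]
         = -0.30516484 / 0.87903516 = -0.347159.
  Update: phi_21 = phi_11 - phi_22 phi_11 = -0.3478 - (-0.347159)(-0.3478) = -0.468542.
Step k = 3:
  phi_33 = [rho(3) - phi_21 rho(2) - phi_22 rho(1)] / [1 - phi_21 rho(1) - phi_22 rho(2)]
    numerator   = 0.3508 - (-0.468542)(-0.1842) - (-0.347159)(-0.3478) = 0.14375274
    denominator = 1 - (-0.468542)(-0.3478) - (-0.347159)(-0.1842) = 0.77309448
  phi_33 = 0.14375274 / 0.77309448 = 0.1859.
Therefore phi_{33} = 0.1859.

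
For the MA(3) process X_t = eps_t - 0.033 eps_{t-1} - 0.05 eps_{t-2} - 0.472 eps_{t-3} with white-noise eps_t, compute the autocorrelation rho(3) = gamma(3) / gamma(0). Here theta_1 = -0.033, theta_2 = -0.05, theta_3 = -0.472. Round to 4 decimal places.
\rho(3) = -0.3849

For an MA(q) process with theta_0 = 1, the autocovariance is
  gamma(k) = sigma^2 * sum_{i=0..q-k} theta_i * theta_{i+k},
and rho(k) = gamma(k) / gamma(0). Sigma^2 cancels.
  numerator   = (1)*(-0.472) = -0.472.
  denominator = (1)^2 + (-0.033)^2 + (-0.05)^2 + (-0.472)^2 = 1.226373.
  rho(3) = -0.472 / 1.226373 = -0.3849.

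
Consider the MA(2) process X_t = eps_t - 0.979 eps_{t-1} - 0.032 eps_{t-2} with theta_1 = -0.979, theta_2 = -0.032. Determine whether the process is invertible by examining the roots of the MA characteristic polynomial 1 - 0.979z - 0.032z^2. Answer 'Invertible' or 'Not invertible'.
\text{Not invertible}

The MA(q) characteristic polynomial is P(z) = 1 - 0.979z - 0.032z^2.
Invertibility requires all roots to lie outside the unit circle, i.e. |z| > 1 for every root.
Set 1 + (-0.979) z + (-0.032) z^2 = 0, i.e. a z^2 + b z + c = 0 with a = -0.032, b = -0.979, c = 1.
Discriminant D = b^2 - 4ac = (-0.979)^2 - 4*(-0.032)*1 = 0.958441 - (-0.128) = 1.086441.
D >= 0, so the roots are real: z = (-b +/- sqrt(D)) / (2a) = (0.979 +/- 1.042325) / (-0.064).
  z_1 = (0.979 + 1.042325) / (-0.064) = -31.5832,   |z_1| = 31.5832.
  z_2 = (0.979 - 1.042325) / (-0.064) = 0.9895,   |z_2| = 0.9895.
Moduli of all roots: 31.5832, 0.9895.
All moduli strictly greater than 1? No.
Verdict: Not invertible.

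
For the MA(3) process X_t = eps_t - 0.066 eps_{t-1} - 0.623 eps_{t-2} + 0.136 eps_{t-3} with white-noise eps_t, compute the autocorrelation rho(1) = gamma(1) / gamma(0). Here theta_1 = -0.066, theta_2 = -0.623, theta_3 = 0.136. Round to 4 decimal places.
\rho(1) = -0.0777

For an MA(q) process with theta_0 = 1, the autocovariance is
  gamma(k) = sigma^2 * sum_{i=0..q-k} theta_i * theta_{i+k},
and rho(k) = gamma(k) / gamma(0). Sigma^2 cancels.
  numerator   = (1)*(-0.066) + (-0.066)*(-0.623) + (-0.623)*(0.136) = -0.10961.
  denominator = (1)^2 + (-0.066)^2 + (-0.623)^2 + (0.136)^2 = 1.410981.
  rho(1) = -0.10961 / 1.410981 = -0.0777.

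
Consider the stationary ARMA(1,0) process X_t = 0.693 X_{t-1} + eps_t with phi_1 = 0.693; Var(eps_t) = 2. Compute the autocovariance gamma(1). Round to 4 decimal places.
\gamma(1) = 2.6667

Multiply the model equation by X_{t-k} and take expectations. With theta_0 = psi_0 = 1 and psi_j the MA(infinity) weights, this gives
  gamma(k) - sum_i phi_i gamma(k-i) = c_k,
  c_k = sigma^2 * sum_{j=k..q} theta_j psi_{j-k}   (c_k = 0 for k > q),
using gamma(-m) = gamma(m).
Pure AR (q = 0): c_0 = sigma^2 = 2, c_k = 0 for k >= 1.
Equations for k = 0 and k = 1 (AR order 1):
  gamma(0) = phi_1 gamma(1) + c_0
  gamma(1) = phi_1 gamma(0) + c_1
Substituting the second into the first: gamma(0) (1 - phi_1^2) = c_0 + phi_1 c_1, so
  gamma(0) = c_0 / (1 - phi_1^2) = 2 / (1 - (0.693)^2) = 2 / 0.519751 = 3.847996.
  gamma(1) = phi_1 gamma(0) = (0.693)(3.847996) = 2.666662.
Therefore gamma(1) = 2.6667 (to 4 decimal places).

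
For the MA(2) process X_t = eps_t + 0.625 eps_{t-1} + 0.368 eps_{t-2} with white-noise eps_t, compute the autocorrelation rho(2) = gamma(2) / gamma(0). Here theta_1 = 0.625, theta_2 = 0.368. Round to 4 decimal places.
\rho(2) = 0.2411

For an MA(q) process with theta_0 = 1, the autocovariance is
  gamma(k) = sigma^2 * sum_{i=0..q-k} theta_i * theta_{i+k},
and rho(k) = gamma(k) / gamma(0). Sigma^2 cancels.
  numerator   = (1)*(0.368) = 0.368.
  denominator = (1)^2 + (0.625)^2 + (0.368)^2 = 1.526049.
  rho(2) = 0.368 / 1.526049 = 0.2411.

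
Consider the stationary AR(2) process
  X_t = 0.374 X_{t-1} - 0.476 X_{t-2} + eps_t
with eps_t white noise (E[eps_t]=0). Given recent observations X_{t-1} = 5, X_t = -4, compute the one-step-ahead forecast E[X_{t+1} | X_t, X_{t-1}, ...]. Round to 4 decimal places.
E[X_{t+1} \mid \mathcal F_t] = -3.8760

For an AR(p) model X_t = c + sum_i phi_i X_{t-i} + eps_t, the
one-step-ahead conditional mean is
  E[X_{t+1} | X_t, ...] = c + sum_i phi_i X_{t+1-i}.
Substitute known values:
  E[X_{t+1} | ...] = (0.374) * (-4) + (-0.476) * (5)
                   = -3.8760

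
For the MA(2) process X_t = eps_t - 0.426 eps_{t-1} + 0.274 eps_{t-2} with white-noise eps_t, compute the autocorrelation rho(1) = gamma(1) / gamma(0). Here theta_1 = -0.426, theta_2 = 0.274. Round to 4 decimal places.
\rho(1) = -0.4319

For an MA(q) process with theta_0 = 1, the autocovariance is
  gamma(k) = sigma^2 * sum_{i=0..q-k} theta_i * theta_{i+k},
and rho(k) = gamma(k) / gamma(0). Sigma^2 cancels.
  numerator   = (1)*(-0.426) + (-0.426)*(0.274) = -0.542724.
  denominator = (1)^2 + (-0.426)^2 + (0.274)^2 = 1.256552.
  rho(1) = -0.542724 / 1.256552 = -0.4319.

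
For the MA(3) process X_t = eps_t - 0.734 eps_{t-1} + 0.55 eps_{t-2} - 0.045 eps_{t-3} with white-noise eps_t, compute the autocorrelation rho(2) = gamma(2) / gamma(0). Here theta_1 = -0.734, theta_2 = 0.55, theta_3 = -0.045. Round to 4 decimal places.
\rho(2) = 0.3163

For an MA(q) process with theta_0 = 1, the autocovariance is
  gamma(k) = sigma^2 * sum_{i=0..q-k} theta_i * theta_{i+k},
and rho(k) = gamma(k) / gamma(0). Sigma^2 cancels.
  numerator   = (1)*(0.55) + (-0.734)*(-0.045) = 0.58303.
  denominator = (1)^2 + (-0.734)^2 + (0.55)^2 + (-0.045)^2 = 1.843281.
  rho(2) = 0.58303 / 1.843281 = 0.3163.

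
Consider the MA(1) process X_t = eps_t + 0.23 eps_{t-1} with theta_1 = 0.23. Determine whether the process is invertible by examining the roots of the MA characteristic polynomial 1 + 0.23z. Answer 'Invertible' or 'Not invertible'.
\text{Invertible}

The MA(q) characteristic polynomial is P(z) = 1 + 0.23z.
Invertibility requires all roots to lie outside the unit circle, i.e. |z| > 1 for every root.
This is linear in z: 1 + (0.23) z = 0  =>  z = -1/(0.23) = -4.347826,  |z| = 4.347826.
Moduli of all roots: 4.3478.
All moduli strictly greater than 1? Yes.
Verdict: Invertible.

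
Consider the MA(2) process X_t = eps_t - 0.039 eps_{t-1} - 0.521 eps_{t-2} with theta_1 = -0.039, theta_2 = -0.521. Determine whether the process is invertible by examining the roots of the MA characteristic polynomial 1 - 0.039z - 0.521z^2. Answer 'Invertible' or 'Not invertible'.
\text{Invertible}

The MA(q) characteristic polynomial is P(z) = 1 - 0.039z - 0.521z^2.
Invertibility requires all roots to lie outside the unit circle, i.e. |z| > 1 for every root.
Set 1 + (-0.039) z + (-0.521) z^2 = 0, i.e. a z^2 + b z + c = 0 with a = -0.521, b = -0.039, c = 1.
Discriminant D = b^2 - 4ac = (-0.039)^2 - 4*(-0.521)*1 = 0.001521 - (-2.084) = 2.085521.
D >= 0, so the roots are real: z = (-b +/- sqrt(D)) / (2a) = (0.039 +/- 1.444133) / (-1.042).
  z_1 = (0.039 + 1.444133) / (-1.042) = -1.4234,   |z_1| = 1.4234.
  z_2 = (0.039 - 1.444133) / (-1.042) = 1.3485,   |z_2| = 1.3485.
Moduli of all roots: 1.4234, 1.3485.
All moduli strictly greater than 1? Yes.
Verdict: Invertible.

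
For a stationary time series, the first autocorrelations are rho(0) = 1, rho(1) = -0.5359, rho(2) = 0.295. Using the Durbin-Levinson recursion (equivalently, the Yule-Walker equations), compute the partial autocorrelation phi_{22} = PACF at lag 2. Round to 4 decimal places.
\phi_{22} = 0.0110

The PACF at lag k is phi_{kk}, the last component of the solution
to the Yule-Walker system G_k phi = r_k where
  (G_k)_{ij} = rho(|i - j|), (r_k)_i = rho(i), i,j = 1..k.
Equivalently, Durbin-Levinson gives phi_{kk} iteratively:
  phi_{11} = rho(1)
  phi_{kk} = [rho(k) - sum_{j=1..k-1} phi_{k-1,j} rho(k-j)]
            / [1 - sum_{j=1..k-1} phi_{k-1,j} rho(j)],
  phi_{k,j} = phi_{k-1,j} - phi_{kk} phi_{k-1,k-j},  j = 1..k-1.
Step k = 1:
  phi_11 = rho(1) = -0.5359.
Step k = 2:
  phi_22 = [rho(2) - phi_11 rho(1)] / [1 - phi_11 rho(1)] = [0.295 - (-0.5359)(-0.5359)] / [1 - (-0.5359)(-0.5359)]
         = 0.00781119 / 0.71281119 = 0.011.
Therefore phi_{22} = 0.0110.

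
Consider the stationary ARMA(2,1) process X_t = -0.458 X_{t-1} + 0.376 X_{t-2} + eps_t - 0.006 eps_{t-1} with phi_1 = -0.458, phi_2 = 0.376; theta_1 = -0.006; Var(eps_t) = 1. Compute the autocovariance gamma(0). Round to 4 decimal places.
\gamma(0) = 2.5472

Multiply the model equation by X_{t-k} and take expectations. With theta_0 = psi_0 = 1 and psi_j the MA(infinity) weights, this gives
  gamma(k) - sum_i phi_i gamma(k-i) = c_k,
  c_k = sigma^2 * sum_{j=k..q} theta_j psi_{j-k}   (c_k = 0 for k > q),
using gamma(-m) = gamma(m).
psi-weights needed (psi_j = theta_j + sum_i phi_i psi_{j-i}):
  psi_1 = theta_1 + phi_1 = -0.006 + (-0.458) = -0.464
Right-hand sides:
  c_0 = sigma^2 (1 + theta_1 psi_1) = 1 * (1 + (-0.006)(-0.464)) = 1 * 1.002784 = 1.002784
  c_1 = sigma^2 theta_1 = 1 * (-0.006) = -0.006
  c_2 = 0
Equations for k = 0, 1, 2 (AR order 2, c_2 = 0):
  (E0) gamma(0) = phi_1 gamma(1) + phi_2 gamma(2) + c_0
  (E1) gamma(1) = phi_1 gamma(0) + phi_2 gamma(1) + c_1
  (E2) gamma(2) = phi_1 gamma(1) + phi_2 gamma(0)
From (E1): gamma(1) = A gamma(0) + B with
  A = phi_1 / (1 - phi_2) = -0.458 / 0.624 = -0.733974,   B = c_1 / (1 - phi_2) = -0.006 / 0.624 = -0.009615.
Insert (E2) into (E0): gamma(0) (1 - phi_2^2) = phi_1 (1 + phi_2) gamma(1) + c_0.
  phi_1 (1 + phi_2) = (-0.458)(1.376) = -0.630208,   1 - phi_2^2 = 0.858624.
Replace gamma(1) by A gamma(0) + B and collect gamma(0):
  gamma(0) [0.858624 - (-0.630208)(-0.733974)] = (-0.630208)(-0.009615) + 1.002784
  gamma(0) * 0.396067 = 1.008844
  gamma(0) = 1.008844 / 0.396067 = 2.547151.
Therefore gamma(0) = 2.5472 (to 4 decimal places).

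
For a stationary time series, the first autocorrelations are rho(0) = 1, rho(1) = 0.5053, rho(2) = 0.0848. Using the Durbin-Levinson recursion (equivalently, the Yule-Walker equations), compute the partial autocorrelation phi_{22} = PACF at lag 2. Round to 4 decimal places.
\phi_{22} = -0.2290

The PACF at lag k is phi_{kk}, the last component of the solution
to the Yule-Walker system G_k phi = r_k where
  (G_k)_{ij} = rho(|i - j|), (r_k)_i = rho(i), i,j = 1..k.
Equivalently, Durbin-Levinson gives phi_{kk} iteratively:
  phi_{11} = rho(1)
  phi_{kk} = [rho(k) - sum_{j=1..k-1} phi_{k-1,j} rho(k-j)]
            / [1 - sum_{j=1..k-1} phi_{k-1,j} rho(j)],
  phi_{k,j} = phi_{k-1,j} - phi_{kk} phi_{k-1,k-j},  j = 1..k-1.
Step k = 1:
  phi_11 = rho(1) = 0.5053.
Step k = 2:
  phi_22 = [rho(2) - phi_11 rho(1)] / [1 - phi_11 rho(1)] = [0.0848 - (0.5053)(0.5053)] / [1 - (0.5053)(0.5053)]
         = -0.17052809 / 0.74467191 = -0.229.
Therefore phi_{22} = -0.2290.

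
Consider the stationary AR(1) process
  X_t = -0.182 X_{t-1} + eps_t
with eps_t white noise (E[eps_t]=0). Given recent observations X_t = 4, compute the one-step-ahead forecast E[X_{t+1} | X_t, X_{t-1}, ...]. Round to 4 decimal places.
E[X_{t+1} \mid \mathcal F_t] = -0.7280

For an AR(p) model X_t = c + sum_i phi_i X_{t-i} + eps_t, the
one-step-ahead conditional mean is
  E[X_{t+1} | X_t, ...] = c + sum_i phi_i X_{t+1-i}.
Substitute known values:
  E[X_{t+1} | ...] = (-0.182) * (4)
                   = -0.7280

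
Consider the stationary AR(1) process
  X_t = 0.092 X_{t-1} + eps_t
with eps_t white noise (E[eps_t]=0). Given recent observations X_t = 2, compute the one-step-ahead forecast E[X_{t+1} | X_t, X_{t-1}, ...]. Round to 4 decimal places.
E[X_{t+1} \mid \mathcal F_t] = 0.1840

For an AR(p) model X_t = c + sum_i phi_i X_{t-i} + eps_t, the
one-step-ahead conditional mean is
  E[X_{t+1} | X_t, ...] = c + sum_i phi_i X_{t+1-i}.
Substitute known values:
  E[X_{t+1} | ...] = (0.092) * (2)
                   = 0.1840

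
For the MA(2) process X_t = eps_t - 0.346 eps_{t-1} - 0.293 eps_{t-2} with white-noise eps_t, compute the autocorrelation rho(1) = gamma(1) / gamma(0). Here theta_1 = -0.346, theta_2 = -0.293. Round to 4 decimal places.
\rho(1) = -0.2029

For an MA(q) process with theta_0 = 1, the autocovariance is
  gamma(k) = sigma^2 * sum_{i=0..q-k} theta_i * theta_{i+k},
and rho(k) = gamma(k) / gamma(0). Sigma^2 cancels.
  numerator   = (1)*(-0.346) + (-0.346)*(-0.293) = -0.244622.
  denominator = (1)^2 + (-0.346)^2 + (-0.293)^2 = 1.205565.
  rho(1) = -0.244622 / 1.205565 = -0.2029.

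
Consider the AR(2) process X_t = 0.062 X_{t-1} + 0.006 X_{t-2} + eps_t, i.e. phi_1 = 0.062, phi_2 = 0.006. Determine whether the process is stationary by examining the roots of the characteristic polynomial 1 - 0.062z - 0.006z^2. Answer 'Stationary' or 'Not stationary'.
\text{Stationary}

The AR(p) characteristic polynomial is P(z) = 1 - 0.062z - 0.006z^2.
Stationarity requires all roots to lie outside the unit circle, i.e. |z| > 1 for every root.
Set 1 + (-0.062) z + (-0.006) z^2 = 0, i.e. a z^2 + b z + c = 0 with a = -0.006, b = -0.062, c = 1.
Discriminant D = b^2 - 4ac = (-0.062)^2 - 4*(-0.006)*1 = 0.003844 - (-0.024) = 0.027844.
D >= 0, so the roots are real: z = (-b +/- sqrt(D)) / (2a) = (0.062 +/- 0.166865) / (-0.012).
  z_1 = (0.062 + 0.166865) / (-0.012) = -19.0721,   |z_1| = 19.0721.
  z_2 = (0.062 - 0.166865) / (-0.012) = 8.7388,   |z_2| = 8.7388.
Moduli of all roots: 19.0721, 8.7388.
All moduli strictly greater than 1? Yes.
Verdict: Stationary.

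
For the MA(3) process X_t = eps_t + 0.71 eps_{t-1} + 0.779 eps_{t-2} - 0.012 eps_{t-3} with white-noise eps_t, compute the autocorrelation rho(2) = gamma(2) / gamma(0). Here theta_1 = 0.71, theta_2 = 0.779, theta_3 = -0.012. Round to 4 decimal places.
\rho(2) = 0.3650

For an MA(q) process with theta_0 = 1, the autocovariance is
  gamma(k) = sigma^2 * sum_{i=0..q-k} theta_i * theta_{i+k},
and rho(k) = gamma(k) / gamma(0). Sigma^2 cancels.
  numerator   = (1)*(0.779) + (0.71)*(-0.012) = 0.77048.
  denominator = (1)^2 + (0.71)^2 + (0.779)^2 + (-0.012)^2 = 2.111085.
  rho(2) = 0.77048 / 2.111085 = 0.3650.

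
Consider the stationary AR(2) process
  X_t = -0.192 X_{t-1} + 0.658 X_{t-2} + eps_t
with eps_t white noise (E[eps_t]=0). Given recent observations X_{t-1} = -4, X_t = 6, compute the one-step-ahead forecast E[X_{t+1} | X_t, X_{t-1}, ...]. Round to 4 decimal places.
E[X_{t+1} \mid \mathcal F_t] = -3.7840

For an AR(p) model X_t = c + sum_i phi_i X_{t-i} + eps_t, the
one-step-ahead conditional mean is
  E[X_{t+1} | X_t, ...] = c + sum_i phi_i X_{t+1-i}.
Substitute known values:
  E[X_{t+1} | ...] = (-0.192) * (6) + (0.658) * (-4)
                   = -3.7840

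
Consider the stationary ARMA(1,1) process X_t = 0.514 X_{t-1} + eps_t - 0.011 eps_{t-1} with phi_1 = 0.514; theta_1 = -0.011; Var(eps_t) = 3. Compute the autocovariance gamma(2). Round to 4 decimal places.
\gamma(2) = 1.0482

Multiply the model equation by X_{t-k} and take expectations. With theta_0 = psi_0 = 1 and psi_j the MA(infinity) weights, this gives
  gamma(k) - sum_i phi_i gamma(k-i) = c_k,
  c_k = sigma^2 * sum_{j=k..q} theta_j psi_{j-k}   (c_k = 0 for k > q),
using gamma(-m) = gamma(m).
psi-weights needed (psi_j = theta_j + sum_i phi_i psi_{j-i}):
  psi_1 = theta_1 + phi_1 = -0.011 + (0.514) = 0.503
Right-hand sides:
  c_0 = sigma^2 (1 + theta_1 psi_1) = 3 * (1 + (-0.011)(0.503)) = 3 * 0.994467 = 2.983401
  c_1 = sigma^2 theta_1 = 3 * (-0.011) = -0.033
  c_2 = 0
Equations for k = 0 and k = 1 (AR order 1):
  gamma(0) = phi_1 gamma(1) + c_0
  gamma(1) = phi_1 gamma(0) + c_1
Substituting the second into the first: gamma(0) (1 - phi_1^2) = c_0 + phi_1 c_1, so
  gamma(0) = (c_0 + phi_1 c_1) / (1 - phi_1^2) = (2.983401 + (0.514)(-0.033)) / (1 - (0.514)^2) = 2.966439 / 0.735804 = 4.031561.
  gamma(1) = phi_1 gamma(0) + c_1 = (0.514)(4.031561) + (-0.033) = 2.039223.
For k = 2 (> q): gamma(2) = phi_1 gamma(1) = (0.514)(2.039223) = 1.04816.
Therefore gamma(2) = 1.0482 (to 4 decimal places).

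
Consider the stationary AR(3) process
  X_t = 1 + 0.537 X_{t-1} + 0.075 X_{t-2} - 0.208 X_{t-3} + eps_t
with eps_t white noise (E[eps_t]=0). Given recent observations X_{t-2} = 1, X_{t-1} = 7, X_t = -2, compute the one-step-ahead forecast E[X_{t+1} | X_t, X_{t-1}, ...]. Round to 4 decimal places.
E[X_{t+1} \mid \mathcal F_t] = 0.2430

For an AR(p) model X_t = c + sum_i phi_i X_{t-i} + eps_t, the
one-step-ahead conditional mean is
  E[X_{t+1} | X_t, ...] = c + sum_i phi_i X_{t+1-i}.
Substitute known values:
  E[X_{t+1} | ...] = 1 + (0.537) * (-2) + (0.075) * (7) + (-0.208) * (1)
                   = 0.2430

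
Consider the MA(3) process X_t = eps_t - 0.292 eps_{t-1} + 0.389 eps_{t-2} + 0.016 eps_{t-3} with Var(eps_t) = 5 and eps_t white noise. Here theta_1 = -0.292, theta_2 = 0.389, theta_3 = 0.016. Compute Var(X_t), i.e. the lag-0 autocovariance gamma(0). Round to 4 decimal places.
\gamma(0) = 6.1842

For an MA(q) process X_t = eps_t + sum_i theta_i eps_{t-i} with
Var(eps_t) = sigma^2, the variance is
  gamma(0) = sigma^2 * (1 + sum_i theta_i^2).
  sum_i theta_i^2 = (-0.292)^2 + (0.389)^2 + (0.016)^2 = 0.085264 + 0.151321 + 0.000256 = 0.236841.
  gamma(0) = 5 * (1 + 0.236841) = 5 * 1.236841 = 6.184205, which rounds to 6.1842.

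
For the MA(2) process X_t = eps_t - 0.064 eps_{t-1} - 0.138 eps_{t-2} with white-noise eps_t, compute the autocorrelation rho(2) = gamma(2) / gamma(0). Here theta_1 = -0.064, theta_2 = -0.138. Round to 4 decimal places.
\rho(2) = -0.1349

For an MA(q) process with theta_0 = 1, the autocovariance is
  gamma(k) = sigma^2 * sum_{i=0..q-k} theta_i * theta_{i+k},
and rho(k) = gamma(k) / gamma(0). Sigma^2 cancels.
  numerator   = (1)*(-0.138) = -0.138.
  denominator = (1)^2 + (-0.064)^2 + (-0.138)^2 = 1.02314.
  rho(2) = -0.138 / 1.02314 = -0.1349.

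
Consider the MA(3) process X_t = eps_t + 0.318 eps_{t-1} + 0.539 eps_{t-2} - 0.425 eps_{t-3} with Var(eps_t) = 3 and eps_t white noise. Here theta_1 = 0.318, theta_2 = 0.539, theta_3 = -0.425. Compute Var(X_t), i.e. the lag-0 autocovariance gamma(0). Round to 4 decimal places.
\gamma(0) = 4.7168

For an MA(q) process X_t = eps_t + sum_i theta_i eps_{t-i} with
Var(eps_t) = sigma^2, the variance is
  gamma(0) = sigma^2 * (1 + sum_i theta_i^2).
  sum_i theta_i^2 = (0.318)^2 + (0.539)^2 + (-0.425)^2 = 0.101124 + 0.290521 + 0.180625 = 0.57227.
  gamma(0) = 3 * (1 + 0.57227) = 3 * 1.57227 = 4.71681, which rounds to 4.7168.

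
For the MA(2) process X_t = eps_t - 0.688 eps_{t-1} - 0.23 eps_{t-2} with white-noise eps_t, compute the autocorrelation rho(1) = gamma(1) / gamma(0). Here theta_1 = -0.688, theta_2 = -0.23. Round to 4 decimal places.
\rho(1) = -0.3471

For an MA(q) process with theta_0 = 1, the autocovariance is
  gamma(k) = sigma^2 * sum_{i=0..q-k} theta_i * theta_{i+k},
and rho(k) = gamma(k) / gamma(0). Sigma^2 cancels.
  numerator   = (1)*(-0.688) + (-0.688)*(-0.23) = -0.52976.
  denominator = (1)^2 + (-0.688)^2 + (-0.23)^2 = 1.526244.
  rho(1) = -0.52976 / 1.526244 = -0.3471.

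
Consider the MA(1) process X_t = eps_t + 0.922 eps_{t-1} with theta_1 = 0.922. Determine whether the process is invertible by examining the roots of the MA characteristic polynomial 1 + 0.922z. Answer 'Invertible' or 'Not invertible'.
\text{Invertible}

The MA(q) characteristic polynomial is P(z) = 1 + 0.922z.
Invertibility requires all roots to lie outside the unit circle, i.e. |z| > 1 for every root.
This is linear in z: 1 + (0.922) z = 0  =>  z = -1/(0.922) = -1.084599,  |z| = 1.084599.
Moduli of all roots: 1.0846.
All moduli strictly greater than 1? Yes.
Verdict: Invertible.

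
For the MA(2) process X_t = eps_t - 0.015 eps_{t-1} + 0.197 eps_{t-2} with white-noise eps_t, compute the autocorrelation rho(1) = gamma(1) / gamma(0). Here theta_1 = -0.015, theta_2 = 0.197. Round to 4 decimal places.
\rho(1) = -0.0173

For an MA(q) process with theta_0 = 1, the autocovariance is
  gamma(k) = sigma^2 * sum_{i=0..q-k} theta_i * theta_{i+k},
and rho(k) = gamma(k) / gamma(0). Sigma^2 cancels.
  numerator   = (1)*(-0.015) + (-0.015)*(0.197) = -0.017955.
  denominator = (1)^2 + (-0.015)^2 + (0.197)^2 = 1.039034.
  rho(1) = -0.017955 / 1.039034 = -0.0173.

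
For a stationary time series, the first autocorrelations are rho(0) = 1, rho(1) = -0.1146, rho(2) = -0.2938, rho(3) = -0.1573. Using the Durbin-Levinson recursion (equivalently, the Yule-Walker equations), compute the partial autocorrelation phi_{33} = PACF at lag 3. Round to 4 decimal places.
\phi_{33} = -0.2660

The PACF at lag k is phi_{kk}, the last component of the solution
to the Yule-Walker system G_k phi = r_k where
  (G_k)_{ij} = rho(|i - j|), (r_k)_i = rho(i), i,j = 1..k.
Equivalently, Durbin-Levinson gives phi_{kk} iteratively:
  phi_{11} = rho(1)
  phi_{kk} = [rho(k) - sum_{j=1..k-1} phi_{k-1,j} rho(k-j)]
            / [1 - sum_{j=1..k-1} phi_{k-1,j} rho(j)],
  phi_{k,j} = phi_{k-1,j} - phi_{kk} phi_{k-1,k-j},  j = 1..k-1.
Step k = 1:
  phi_11 = rho(1) = -0.1146.
Step k = 2:
  phi_22 = [rho(2) - phi_11 rho(1)] / [1 - phi_11 rho(1)] = [-0.2938 - (-0.1146)(-0.1146)] / [1 - (-0.1146)(-0.1146)]
         = -0.30693316 / 0.98686684 = -0.311018.
  Update: phi_21 = phi_11 - phi_22 phi_11 = -0.1146 - (-0.311018)(-0.1146) = -0.150243.
Step k = 3:
  phi_33 = [rho(3) - phi_21 rho(2) - phi_22 rho(1)] / [1 - phi_21 rho(1) - phi_22 rho(2)]
    numerator   = -0.1573 - (-0.150243)(-0.2938) - (-0.311018)(-0.1146) = -0.23708393
    denominator = 1 - (-0.150243)(-0.1146) - (-0.311018)(-0.2938) = 0.89140516
  phi_33 = -0.23708393 / 0.89140516 = -0.266.
Therefore phi_{33} = -0.2660.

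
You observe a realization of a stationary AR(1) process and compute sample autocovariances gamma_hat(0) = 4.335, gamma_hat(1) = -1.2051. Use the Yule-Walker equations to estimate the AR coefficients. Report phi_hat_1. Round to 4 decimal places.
\hat\phi_{1} = -0.2780

The Yule-Walker equations for an AR(p) process read, in matrix form,
  Gamma_p phi = r_p,   with   (Gamma_p)_{ij} = gamma(|i - j|),
                       (r_p)_i = gamma(i),   i,j = 1..p.
Substitute the sample gammas (Toeplitz matrix and right-hand side of size 1):
  Gamma_p = [[4.335]]
  r_p     = [-1.2051]
With p = 1 this is the single equation gamma(0) phi_1 = gamma(1):
  phi_hat_1 = gamma(1) / gamma(0) = -1.2051 / 4.335 = -0.2780.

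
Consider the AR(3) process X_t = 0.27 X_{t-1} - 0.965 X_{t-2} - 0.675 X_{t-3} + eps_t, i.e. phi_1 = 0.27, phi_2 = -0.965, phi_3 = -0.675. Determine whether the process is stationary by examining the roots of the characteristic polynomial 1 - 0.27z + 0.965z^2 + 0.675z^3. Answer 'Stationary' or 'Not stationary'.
\text{Not stationary}

The AR(p) characteristic polynomial is P(z) = 1 - 0.27z + 0.965z^2 + 0.675z^3.
Stationarity requires all roots to lie outside the unit circle, i.e. |z| > 1 for every root.
Degree 3: look for a simple real root z0 first, then factor out (1 - z/z0) and solve the remaining quadratic.
Testing z0 = -2: P(-2) = 1 + (-0.27)(-2) + (0.965)(-2)^2 + (0.675)(-2)^3
  = 1 + (0.54) + (3.86) + (-5.4) = 0.  So z_0 = -2 is a root, |z_0| = 2.
Divide out the factor (1 + 0.5 z) = (1 - z/z0) (since 1/z0 = -0.5):
  P(z) = (1 + 0.5 z)(1 + (-0.77) z + (1.35) z^2)
  [check: z-coef -0.77 - (-0.5) = -0.27; z^2-coef 1.35 - (-0.5)(-0.77) = 0.965; z^3-coef -(-0.5)(1.35) = 0.675.]
Remaining roots from the quadratic factor 1 + (-0.77) z + (1.35) z^2:
  Set 1 + (-0.77) z + (1.35) z^2 = 0, i.e. a z^2 + b z + c = 0 with a = 1.35, b = -0.77, c = 1.
  Discriminant D = b^2 - 4ac = (-0.77)^2 - 4*(1.35)*1 = 0.5929 - (5.4) = -4.8071.
  D < 0, so the roots are the complex-conjugate pair z = (-b +/- i sqrt(-D)) / (2a) = 0.2852 +/- 0.812i.
  For a conjugate pair |z|^2 = z * conj(z) = (product of roots) = c/a = 1/(1.35) = 0.740741, so |z| = sqrt(0.740741) = 0.8607 for both roots.
Moduli of all roots: 2.0000, 0.8607, 0.8607.
All moduli strictly greater than 1? No.
Verdict: Not stationary.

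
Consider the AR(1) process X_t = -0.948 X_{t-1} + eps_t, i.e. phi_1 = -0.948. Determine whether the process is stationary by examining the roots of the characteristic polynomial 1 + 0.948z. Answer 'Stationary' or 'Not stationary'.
\text{Stationary}

The AR(p) characteristic polynomial is P(z) = 1 + 0.948z.
Stationarity requires all roots to lie outside the unit circle, i.e. |z| > 1 for every root.
This is linear in z: 1 + (0.948) z = 0  =>  z = -1/(0.948) = -1.054852,  |z| = 1.054852.
Moduli of all roots: 1.0549.
All moduli strictly greater than 1? Yes.
Verdict: Stationary.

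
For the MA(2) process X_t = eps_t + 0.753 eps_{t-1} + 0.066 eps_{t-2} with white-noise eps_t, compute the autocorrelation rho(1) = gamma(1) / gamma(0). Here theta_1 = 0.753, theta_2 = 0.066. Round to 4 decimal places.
\rho(1) = 0.5108

For an MA(q) process with theta_0 = 1, the autocovariance is
  gamma(k) = sigma^2 * sum_{i=0..q-k} theta_i * theta_{i+k},
and rho(k) = gamma(k) / gamma(0). Sigma^2 cancels.
  numerator   = (1)*(0.753) + (0.753)*(0.066) = 0.802698.
  denominator = (1)^2 + (0.753)^2 + (0.066)^2 = 1.571365.
  rho(1) = 0.802698 / 1.571365 = 0.5108.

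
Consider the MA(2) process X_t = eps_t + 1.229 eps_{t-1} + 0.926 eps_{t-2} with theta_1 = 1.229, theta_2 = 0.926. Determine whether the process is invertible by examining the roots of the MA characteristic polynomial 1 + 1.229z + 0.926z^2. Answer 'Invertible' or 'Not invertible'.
\text{Invertible}

The MA(q) characteristic polynomial is P(z) = 1 + 1.229z + 0.926z^2.
Invertibility requires all roots to lie outside the unit circle, i.e. |z| > 1 for every root.
Set 1 + (1.229) z + (0.926) z^2 = 0, i.e. a z^2 + b z + c = 0 with a = 0.926, b = 1.229, c = 1.
Discriminant D = b^2 - 4ac = (1.229)^2 - 4*(0.926)*1 = 1.510441 - (3.704) = -2.193559.
D < 0, so the roots are the complex-conjugate pair z = (-b +/- i sqrt(-D)) / (2a) = -0.6636 +/- 0.7997i.
For a conjugate pair |z|^2 = z * conj(z) = (product of roots) = c/a = 1/(0.926) = 1.079914, so |z| = sqrt(1.079914) = 1.0392 for both roots.
Moduli of all roots: 1.0392, 1.0392.
All moduli strictly greater than 1? Yes.
Verdict: Invertible.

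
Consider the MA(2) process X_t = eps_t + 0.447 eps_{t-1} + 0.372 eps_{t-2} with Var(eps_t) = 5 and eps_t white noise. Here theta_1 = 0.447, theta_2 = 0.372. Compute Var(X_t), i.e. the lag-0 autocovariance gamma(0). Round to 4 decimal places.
\gamma(0) = 6.6910

For an MA(q) process X_t = eps_t + sum_i theta_i eps_{t-i} with
Var(eps_t) = sigma^2, the variance is
  gamma(0) = sigma^2 * (1 + sum_i theta_i^2).
  sum_i theta_i^2 = (0.447)^2 + (0.372)^2 = 0.199809 + 0.138384 = 0.338193.
  gamma(0) = 5 * (1 + 0.338193) = 5 * 1.338193 = 6.690965, which rounds to 6.6910.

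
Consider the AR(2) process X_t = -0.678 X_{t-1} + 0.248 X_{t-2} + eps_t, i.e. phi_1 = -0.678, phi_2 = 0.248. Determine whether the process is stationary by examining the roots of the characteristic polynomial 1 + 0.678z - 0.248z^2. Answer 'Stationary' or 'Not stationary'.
\text{Stationary}

The AR(p) characteristic polynomial is P(z) = 1 + 0.678z - 0.248z^2.
Stationarity requires all roots to lie outside the unit circle, i.e. |z| > 1 for every root.
Set 1 + (0.678) z + (-0.248) z^2 = 0, i.e. a z^2 + b z + c = 0 with a = -0.248, b = 0.678, c = 1.
Discriminant D = b^2 - 4ac = (0.678)^2 - 4*(-0.248)*1 = 0.459684 - (-0.992) = 1.451684.
D >= 0, so the roots are real: z = (-b +/- sqrt(D)) / (2a) = (-0.678 +/- 1.204858) / (-0.496).
  z_1 = (-0.678 + 1.204858) / (-0.496) = -1.0622,   |z_1| = 1.0622.
  z_2 = (-0.678 - 1.204858) / (-0.496) = 3.7961,   |z_2| = 3.7961.
Moduli of all roots: 1.0622, 3.7961.
All moduli strictly greater than 1? Yes.
Verdict: Stationary.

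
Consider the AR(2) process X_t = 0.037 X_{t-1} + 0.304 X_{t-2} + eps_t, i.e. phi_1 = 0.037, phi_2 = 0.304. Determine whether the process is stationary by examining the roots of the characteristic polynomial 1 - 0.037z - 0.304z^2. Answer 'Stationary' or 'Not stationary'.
\text{Stationary}

The AR(p) characteristic polynomial is P(z) = 1 - 0.037z - 0.304z^2.
Stationarity requires all roots to lie outside the unit circle, i.e. |z| > 1 for every root.
Set 1 + (-0.037) z + (-0.304) z^2 = 0, i.e. a z^2 + b z + c = 0 with a = -0.304, b = -0.037, c = 1.
Discriminant D = b^2 - 4ac = (-0.037)^2 - 4*(-0.304)*1 = 0.001369 - (-1.216) = 1.217369.
D >= 0, so the roots are real: z = (-b +/- sqrt(D)) / (2a) = (0.037 +/- 1.103344) / (-0.608).
  z_1 = (0.037 + 1.103344) / (-0.608) = -1.8756,   |z_1| = 1.8756.
  z_2 = (0.037 - 1.103344) / (-0.608) = 1.7539,   |z_2| = 1.7539.
Moduli of all roots: 1.8756, 1.7539.
All moduli strictly greater than 1? Yes.
Verdict: Stationary.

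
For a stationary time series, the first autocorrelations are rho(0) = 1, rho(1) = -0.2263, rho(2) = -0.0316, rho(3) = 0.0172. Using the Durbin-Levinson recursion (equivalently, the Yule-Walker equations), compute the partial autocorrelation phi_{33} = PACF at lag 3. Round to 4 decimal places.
\phi_{33} = -0.0110

The PACF at lag k is phi_{kk}, the last component of the solution
to the Yule-Walker system G_k phi = r_k where
  (G_k)_{ij} = rho(|i - j|), (r_k)_i = rho(i), i,j = 1..k.
Equivalently, Durbin-Levinson gives phi_{kk} iteratively:
  phi_{11} = rho(1)
  phi_{kk} = [rho(k) - sum_{j=1..k-1} phi_{k-1,j} rho(k-j)]
            / [1 - sum_{j=1..k-1} phi_{k-1,j} rho(j)],
  phi_{k,j} = phi_{k-1,j} - phi_{kk} phi_{k-1,k-j},  j = 1..k-1.
Step k = 1:
  phi_11 = rho(1) = -0.2263.
Step k = 2:
  phi_22 = [rho(2) - phi_11 rho(1)] / [1 - phi_11 rho(1)] = [-0.0316 - (-0.2263)(-0.2263)] / [1 - (-0.2263)(-0.2263)]
         = -0.08281169 / 0.94878831 = -0.087282.
  Update: phi_21 = phi_11 - phi_22 phi_11 = -0.2263 - (-0.087282)(-0.2263) = -0.246052.
Step k = 3:
  phi_33 = [rho(3) - phi_21 rho(2) - phi_22 rho(1)] / [1 - phi_21 rho(1) - phi_22 rho(2)]
    numerator   = 0.0172 - (-0.246052)(-0.0316) - (-0.087282)(-0.2263) = -0.01032705
    denominator = 1 - (-0.246052)(-0.2263) - (-0.087282)(-0.0316) = 0.94156038
  phi_33 = -0.01032705 / 0.94156038 = -0.011.
Therefore phi_{33} = -0.0110.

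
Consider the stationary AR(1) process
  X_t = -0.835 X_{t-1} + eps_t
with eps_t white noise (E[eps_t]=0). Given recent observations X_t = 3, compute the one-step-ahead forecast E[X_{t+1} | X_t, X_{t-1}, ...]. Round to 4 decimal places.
E[X_{t+1} \mid \mathcal F_t] = -2.5050

For an AR(p) model X_t = c + sum_i phi_i X_{t-i} + eps_t, the
one-step-ahead conditional mean is
  E[X_{t+1} | X_t, ...] = c + sum_i phi_i X_{t+1-i}.
Substitute known values:
  E[X_{t+1} | ...] = (-0.835) * (3)
                   = -2.5050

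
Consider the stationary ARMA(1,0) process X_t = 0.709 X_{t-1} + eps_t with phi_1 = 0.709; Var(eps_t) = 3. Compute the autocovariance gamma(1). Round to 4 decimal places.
\gamma(1) = 4.2769

Multiply the model equation by X_{t-k} and take expectations. With theta_0 = psi_0 = 1 and psi_j the MA(infinity) weights, this gives
  gamma(k) - sum_i phi_i gamma(k-i) = c_k,
  c_k = sigma^2 * sum_{j=k..q} theta_j psi_{j-k}   (c_k = 0 for k > q),
using gamma(-m) = gamma(m).
Pure AR (q = 0): c_0 = sigma^2 = 3, c_k = 0 for k >= 1.
Equations for k = 0 and k = 1 (AR order 1):
  gamma(0) = phi_1 gamma(1) + c_0
  gamma(1) = phi_1 gamma(0) + c_1
Substituting the second into the first: gamma(0) (1 - phi_1^2) = c_0 + phi_1 c_1, so
  gamma(0) = c_0 / (1 - phi_1^2) = 3 / (1 - (0.709)^2) = 3 / 0.497319 = 6.032345.
  gamma(1) = phi_1 gamma(0) = (0.709)(6.032345) = 4.276933.
Therefore gamma(1) = 4.2769 (to 4 decimal places).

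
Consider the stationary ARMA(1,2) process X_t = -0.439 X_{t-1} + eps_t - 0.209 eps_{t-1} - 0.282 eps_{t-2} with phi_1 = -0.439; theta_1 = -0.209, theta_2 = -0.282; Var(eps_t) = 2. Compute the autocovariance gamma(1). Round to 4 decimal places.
\gamma(1) = -1.2992

Multiply the model equation by X_{t-k} and take expectations. With theta_0 = psi_0 = 1 and psi_j the MA(infinity) weights, this gives
  gamma(k) - sum_i phi_i gamma(k-i) = c_k,
  c_k = sigma^2 * sum_{j=k..q} theta_j psi_{j-k}   (c_k = 0 for k > q),
using gamma(-m) = gamma(m).
psi-weights needed (psi_j = theta_j + sum_i phi_i psi_{j-i}):
  psi_1 = theta_1 + phi_1 = -0.209 + (-0.439) = -0.648
  psi_2 = theta_2 + phi_1 psi_1 = -0.282 + (-0.439)(-0.648) = 0.002472
Right-hand sides:
  c_0 = sigma^2 (1 + theta_1 psi_1 + theta_2 psi_2) = 2 * (1 + (-0.209)(-0.648) + (-0.282)(0.002472)) = 2 * 1.134735 = 2.26947
  c_1 = sigma^2 (theta_1 + theta_2 psi_1) = 2 * (-0.209 + (-0.282)(-0.648)) = -0.052528
  c_2 = sigma^2 theta_2 = 2 * (-0.282) = -0.564
Equations for k = 0 and k = 1 (AR order 1):
  gamma(0) = phi_1 gamma(1) + c_0
  gamma(1) = phi_1 gamma(0) + c_1
Substituting the second into the first: gamma(0) (1 - phi_1^2) = c_0 + phi_1 c_1, so
  gamma(0) = (c_0 + phi_1 c_1) / (1 - phi_1^2) = (2.26947 + (-0.439)(-0.052528)) / (1 - (-0.439)^2) = 2.29253 / 0.807279 = 2.839823.
  gamma(1) = phi_1 gamma(0) + c_1 = (-0.439)(2.839823) + (-0.052528) = -1.29921.
Therefore gamma(1) = -1.2992 (to 4 decimal places).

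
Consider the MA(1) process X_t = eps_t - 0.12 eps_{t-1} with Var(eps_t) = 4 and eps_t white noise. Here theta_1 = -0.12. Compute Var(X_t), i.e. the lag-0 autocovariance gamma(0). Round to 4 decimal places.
\gamma(0) = 4.0576

For an MA(q) process X_t = eps_t + sum_i theta_i eps_{t-i} with
Var(eps_t) = sigma^2, the variance is
  gamma(0) = sigma^2 * (1 + sum_i theta_i^2).
  sum_i theta_i^2 = (-0.12)^2 = 0.0144.
  gamma(0) = 4 * (1 + 0.0144) = 4 * 1.0144 = 4.0576.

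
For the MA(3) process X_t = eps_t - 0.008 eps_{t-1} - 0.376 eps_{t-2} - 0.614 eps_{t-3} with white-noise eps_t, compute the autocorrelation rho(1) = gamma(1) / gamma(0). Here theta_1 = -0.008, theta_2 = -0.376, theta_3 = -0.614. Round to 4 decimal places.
\rho(1) = 0.1488

For an MA(q) process with theta_0 = 1, the autocovariance is
  gamma(k) = sigma^2 * sum_{i=0..q-k} theta_i * theta_{i+k},
and rho(k) = gamma(k) / gamma(0). Sigma^2 cancels.
  numerator   = (1)*(-0.008) + (-0.008)*(-0.376) + (-0.376)*(-0.614) = 0.225872.
  denominator = (1)^2 + (-0.008)^2 + (-0.376)^2 + (-0.614)^2 = 1.518436.
  rho(1) = 0.225872 / 1.518436 = 0.1488.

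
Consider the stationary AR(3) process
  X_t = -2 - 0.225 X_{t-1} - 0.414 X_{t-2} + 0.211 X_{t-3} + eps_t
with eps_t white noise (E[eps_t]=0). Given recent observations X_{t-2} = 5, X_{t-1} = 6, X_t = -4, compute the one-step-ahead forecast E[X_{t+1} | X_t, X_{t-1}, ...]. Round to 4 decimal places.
E[X_{t+1} \mid \mathcal F_t] = -2.5290

For an AR(p) model X_t = c + sum_i phi_i X_{t-i} + eps_t, the
one-step-ahead conditional mean is
  E[X_{t+1} | X_t, ...] = c + sum_i phi_i X_{t+1-i}.
Substitute known values:
  E[X_{t+1} | ...] = -2 + (-0.225) * (-4) + (-0.414) * (6) + (0.211) * (5)
                   = -2.5290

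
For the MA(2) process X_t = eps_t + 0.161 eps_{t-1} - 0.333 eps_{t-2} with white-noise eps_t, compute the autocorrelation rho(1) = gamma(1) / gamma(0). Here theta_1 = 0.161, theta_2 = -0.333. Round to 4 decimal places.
\rho(1) = 0.0945

For an MA(q) process with theta_0 = 1, the autocovariance is
  gamma(k) = sigma^2 * sum_{i=0..q-k} theta_i * theta_{i+k},
and rho(k) = gamma(k) / gamma(0). Sigma^2 cancels.
  numerator   = (1)*(0.161) + (0.161)*(-0.333) = 0.107387.
  denominator = (1)^2 + (0.161)^2 + (-0.333)^2 = 1.13681.
  rho(1) = 0.107387 / 1.13681 = 0.0945.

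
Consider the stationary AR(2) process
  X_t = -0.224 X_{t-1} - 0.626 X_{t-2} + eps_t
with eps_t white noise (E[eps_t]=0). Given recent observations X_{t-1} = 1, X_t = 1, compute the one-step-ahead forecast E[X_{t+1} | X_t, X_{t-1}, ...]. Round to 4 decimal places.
E[X_{t+1} \mid \mathcal F_t] = -0.8500

For an AR(p) model X_t = c + sum_i phi_i X_{t-i} + eps_t, the
one-step-ahead conditional mean is
  E[X_{t+1} | X_t, ...] = c + sum_i phi_i X_{t+1-i}.
Substitute known values:
  E[X_{t+1} | ...] = (-0.224) * (1) + (-0.626) * (1)
                   = -0.8500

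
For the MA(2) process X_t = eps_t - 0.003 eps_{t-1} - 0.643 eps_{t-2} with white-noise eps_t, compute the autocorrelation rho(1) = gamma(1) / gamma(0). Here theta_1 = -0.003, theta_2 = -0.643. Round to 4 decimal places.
\rho(1) = -0.0008

For an MA(q) process with theta_0 = 1, the autocovariance is
  gamma(k) = sigma^2 * sum_{i=0..q-k} theta_i * theta_{i+k},
and rho(k) = gamma(k) / gamma(0). Sigma^2 cancels.
  numerator   = (1)*(-0.003) + (-0.003)*(-0.643) = -0.001071.
  denominator = (1)^2 + (-0.003)^2 + (-0.643)^2 = 1.413458.
  rho(1) = -0.001071 / 1.413458 = -0.0008.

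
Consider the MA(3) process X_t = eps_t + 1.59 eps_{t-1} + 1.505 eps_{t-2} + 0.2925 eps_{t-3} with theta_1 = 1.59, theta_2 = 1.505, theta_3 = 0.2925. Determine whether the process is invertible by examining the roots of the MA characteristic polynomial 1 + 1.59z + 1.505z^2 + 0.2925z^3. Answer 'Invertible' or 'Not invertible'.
\text{Not invertible}

The MA(q) characteristic polynomial is P(z) = 1 + 1.59z + 1.505z^2 + 0.2925z^3.
Invertibility requires all roots to lie outside the unit circle, i.e. |z| > 1 for every root.
Degree 3: look for a simple real root z0 first, then factor out (1 - z/z0) and solve the remaining quadratic.
Testing z0 = -4: P(-4) = 1 + (1.59)(-4) + (1.505)(-4)^2 + (0.2925)(-4)^3
  = 1 + (-6.36) + (24.08) + (-18.72) = 0.  So z_0 = -4 is a root, |z_0| = 4.
Divide out the factor (1 + 0.25 z) = (1 - z/z0) (since 1/z0 = -0.25):
  P(z) = (1 + 0.25 z)(1 + (1.34) z + (1.17) z^2)
  [check: z-coef 1.34 - (-0.25) = 1.59; z^2-coef 1.17 - (-0.25)(1.34) = 1.505; z^3-coef -(-0.25)(1.17) = 0.2925.]
Remaining roots from the quadratic factor 1 + (1.34) z + (1.17) z^2:
  Set 1 + (1.34) z + (1.17) z^2 = 0, i.e. a z^2 + b z + c = 0 with a = 1.17, b = 1.34, c = 1.
  Discriminant D = b^2 - 4ac = (1.34)^2 - 4*(1.17)*1 = 1.7956 - (4.68) = -2.8844.
  D < 0, so the roots are the complex-conjugate pair z = (-b +/- i sqrt(-D)) / (2a) = -0.5726 +/- 0.7258i.
  For a conjugate pair |z|^2 = z * conj(z) = (product of roots) = c/a = 1/(1.17) = 0.854701, so |z| = sqrt(0.854701) = 0.9245 for both roots.
Moduli of all roots: 4.0000, 0.9245, 0.9245.
All moduli strictly greater than 1? No.
Verdict: Not invertible.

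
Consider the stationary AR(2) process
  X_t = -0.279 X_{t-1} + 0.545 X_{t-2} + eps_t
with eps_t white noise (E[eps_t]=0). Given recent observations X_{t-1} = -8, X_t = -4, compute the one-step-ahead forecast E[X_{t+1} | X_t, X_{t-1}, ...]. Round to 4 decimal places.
E[X_{t+1} \mid \mathcal F_t] = -3.2440

For an AR(p) model X_t = c + sum_i phi_i X_{t-i} + eps_t, the
one-step-ahead conditional mean is
  E[X_{t+1} | X_t, ...] = c + sum_i phi_i X_{t+1-i}.
Substitute known values:
  E[X_{t+1} | ...] = (-0.279) * (-4) + (0.545) * (-8)
                   = -3.2440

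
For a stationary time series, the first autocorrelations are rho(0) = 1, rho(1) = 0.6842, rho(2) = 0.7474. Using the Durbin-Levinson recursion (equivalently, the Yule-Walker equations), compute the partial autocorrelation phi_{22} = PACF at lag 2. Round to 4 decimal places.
\phi_{22} = 0.5251

The PACF at lag k is phi_{kk}, the last component of the solution
to the Yule-Walker system G_k phi = r_k where
  (G_k)_{ij} = rho(|i - j|), (r_k)_i = rho(i), i,j = 1..k.
Equivalently, Durbin-Levinson gives phi_{kk} iteratively:
  phi_{11} = rho(1)
  phi_{kk} = [rho(k) - sum_{j=1..k-1} phi_{k-1,j} rho(k-j)]
            / [1 - sum_{j=1..k-1} phi_{k-1,j} rho(j)],
  phi_{k,j} = phi_{k-1,j} - phi_{kk} phi_{k-1,k-j},  j = 1..k-1.
Step k = 1:
  phi_11 = rho(1) = 0.6842.
Step k = 2:
  phi_22 = [rho(2) - phi_11 rho(1)] / [1 - phi_11 rho(1)] = [0.7474 - (0.6842)(0.6842)] / [1 - (0.6842)(0.6842)]
         = 0.27927036 / 0.53187036 = 0.5251.
Therefore phi_{22} = 0.5251.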